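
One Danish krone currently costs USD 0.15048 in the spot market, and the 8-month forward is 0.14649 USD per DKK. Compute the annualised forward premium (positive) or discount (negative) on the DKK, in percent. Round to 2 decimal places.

-3.98%

T = 8/12 years.
DKK trades forward at -2.65152% vs spot over the period.
Per annum: -0.0265152 / (8/12) = -0.039773 = -3.98%.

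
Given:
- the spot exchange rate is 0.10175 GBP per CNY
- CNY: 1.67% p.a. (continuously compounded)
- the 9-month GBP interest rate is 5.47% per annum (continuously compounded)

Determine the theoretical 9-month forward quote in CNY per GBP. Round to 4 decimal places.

T = 9/12 years.
Growth of 1 GBP over T: e^(0.0547×9/12) = 1.0418782.
CNY accumulates by e^(0.0167×9/12) = 1.0126038.
Forward (GBP per CNY) = 0.10175 × 1.0418782 / 1.0126038 = 0.1046916.
Quoted the other way: 1/0.1046916 = 9.5519 CNY per GBP.

9.5519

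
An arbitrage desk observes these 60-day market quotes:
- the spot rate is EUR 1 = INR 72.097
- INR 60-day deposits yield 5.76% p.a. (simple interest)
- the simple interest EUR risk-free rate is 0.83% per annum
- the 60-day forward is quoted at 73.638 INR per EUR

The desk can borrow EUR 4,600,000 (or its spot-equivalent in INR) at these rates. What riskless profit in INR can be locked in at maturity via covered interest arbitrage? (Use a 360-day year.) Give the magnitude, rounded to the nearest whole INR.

INR 4,373,380

T = 60/360 years.
Route A — deposit EUR, sell forward: 4,600,000 × 1.00138333333 × 73.638 = INR 339,203,383.14.
Route B — convert at spot, deposit INR: 4,600,000 × 72.097 × 1.009600 = INR 334,830,003.52.
The quoted forward overvalues EUR, so borrow INR, buy EUR at spot, deposit the EUR at 0.83%, and sell the proceeds forward at 73.638.
Profit = 339,203,383.14 − 334,830,003.52 = INR 4,373,380.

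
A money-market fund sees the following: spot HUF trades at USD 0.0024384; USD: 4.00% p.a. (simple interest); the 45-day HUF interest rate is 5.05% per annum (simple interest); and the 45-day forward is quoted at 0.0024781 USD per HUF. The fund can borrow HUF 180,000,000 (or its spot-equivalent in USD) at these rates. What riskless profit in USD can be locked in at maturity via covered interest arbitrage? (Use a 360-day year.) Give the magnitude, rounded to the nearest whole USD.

T = 45/360 years.
Keep in HUF, deliver into the forward: 180,000,000·1.0063125·0.0024781 = USD 448,873.74.
Swap to USD now, deposit: 180,000,000·0.0024384·1.005000 = USD 441,106.56.
The quoted forward overvalues HUF, so borrow USD, buy HUF at spot, deposit the HUF at 5.05%, and sell the proceeds forward at 0.0024781.
Profit = 448,873.74 − 441,106.56 = USD 7,767.

USD 7,767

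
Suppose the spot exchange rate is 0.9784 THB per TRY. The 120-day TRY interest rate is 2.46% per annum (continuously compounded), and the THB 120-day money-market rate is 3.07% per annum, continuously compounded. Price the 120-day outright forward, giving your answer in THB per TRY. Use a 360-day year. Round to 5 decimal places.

T = 120/360 years.
THB growth factor: e^(0.0307×120/360) = 1.0102859.
TRY growth factor: e^(0.0246×120/360) = 1.0082337.
CIP: F = S · (grow THB)/(grow TRY) = 0.9784 × 1.0102859/1.0082337 = 0.9803915 THB per TRY.

0.98039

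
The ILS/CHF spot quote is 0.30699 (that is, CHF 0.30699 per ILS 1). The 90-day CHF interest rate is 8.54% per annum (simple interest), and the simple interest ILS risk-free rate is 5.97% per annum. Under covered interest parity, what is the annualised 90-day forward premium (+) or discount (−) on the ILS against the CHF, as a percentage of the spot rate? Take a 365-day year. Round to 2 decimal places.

T = 90/365 years.
F = S · g_CHF/g_ILS = 0.30699 × 1.0210575/1.0147205 = 0.30890717.
(F − S)/S ÷ T = (0.30890717 − 0.30699)/0.30699/(90/365) = 0.025327 → 2.53%.

+2.53%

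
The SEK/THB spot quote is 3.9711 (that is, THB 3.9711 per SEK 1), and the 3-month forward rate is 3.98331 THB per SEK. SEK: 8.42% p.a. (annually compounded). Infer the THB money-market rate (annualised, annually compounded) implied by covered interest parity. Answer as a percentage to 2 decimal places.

T = 3/12 years.
By CIP, F/S equals the THB-to-SEK growth ratio: 3.98331/3.9711 = 1.0030747.
The SEK side grows by (1 + 0.0842)^(3/12) = 1.0204162.
That pins the THB growth at 1.0235537.
Annualise: 1.0235537^(12/3) − 1 = 0.097596 = 9.76%.

9.76%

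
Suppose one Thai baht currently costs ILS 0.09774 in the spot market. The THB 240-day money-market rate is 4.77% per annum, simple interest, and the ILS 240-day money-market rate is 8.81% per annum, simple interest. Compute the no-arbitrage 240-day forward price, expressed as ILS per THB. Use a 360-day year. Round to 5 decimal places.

0.10029

T = 240/360 years.
ILS growth factor: 1 + 0.0881×240/360 = 1.0587333.
THB accumulates by 1 + 0.0477×240/360 = 1.031800.
CIP: F = S · (grow ILS)/(grow THB) = 0.09774 × 1.0587333/1.031800 = 0.1002913 ILS per THB.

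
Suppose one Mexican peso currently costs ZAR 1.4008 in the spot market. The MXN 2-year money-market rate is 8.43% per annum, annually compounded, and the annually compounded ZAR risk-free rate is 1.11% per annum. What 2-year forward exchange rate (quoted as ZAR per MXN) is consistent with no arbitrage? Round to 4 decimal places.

1.2181

T = 2 years.
ZAR growth factor: (1 + 0.0111)^2 = 1.0223232.
MXN accumulates by (1 + 0.0843)^2 = 1.1757065.
So F = 1.4008 × 1.0223232 / 1.1757065 = 1.218051 (ZAR/MXN).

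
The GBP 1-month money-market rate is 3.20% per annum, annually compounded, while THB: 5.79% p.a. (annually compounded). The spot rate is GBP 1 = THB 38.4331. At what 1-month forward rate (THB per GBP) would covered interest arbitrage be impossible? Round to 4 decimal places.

38.5126

T = 1/12 years.
THB accumulates by (1 + 0.0579)^(1/12) = 1.0047015.
GBP accumulates by (1 + 0.0320)^(1/12) = 1.00262834.
CIP: F = S · (grow THB)/(grow GBP) = 38.4331 × 1.0047015/1.00262834 = 38.512569 THB per GBP.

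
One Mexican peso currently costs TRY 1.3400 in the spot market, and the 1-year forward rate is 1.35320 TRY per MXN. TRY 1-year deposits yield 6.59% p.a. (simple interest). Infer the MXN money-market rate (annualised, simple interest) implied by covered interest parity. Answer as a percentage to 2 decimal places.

T = 1 year.
F/S = 1.3532/1.34 = 1.0098507 = (growth of TRY) / (growth of MXN).
TRY growth factor: 1 + 0.0659×1 = 1.065900.
That pins the MXN growth at 1.0555026.
(1.0555026 − 1)/T = 0.055503, i.e. 5.55%.

5.55%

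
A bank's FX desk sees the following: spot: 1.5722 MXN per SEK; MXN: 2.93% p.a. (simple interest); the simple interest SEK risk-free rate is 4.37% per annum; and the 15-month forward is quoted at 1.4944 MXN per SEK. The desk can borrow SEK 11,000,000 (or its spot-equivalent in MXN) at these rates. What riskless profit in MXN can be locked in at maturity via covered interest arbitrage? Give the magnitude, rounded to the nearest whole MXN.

MXN 591,252

T = 15/12 years.
Keep in SEK, deliver into the forward: 11,000,000·1.054625·1.4944 = MXN 17,336,347.60.
Swap to MXN now, deposit: 11,000,000·1.5722·1.036625 = MXN 17,927,600.08.
The quoted forward undervalues SEK, so borrow SEK, convert to MXN at spot, deposit the MXN at 2.93%, and buy SEK forward at 1.4944 to cover the loan.
Profit = 17,927,600.08 − 17,336,347.60 = MXN 591,252.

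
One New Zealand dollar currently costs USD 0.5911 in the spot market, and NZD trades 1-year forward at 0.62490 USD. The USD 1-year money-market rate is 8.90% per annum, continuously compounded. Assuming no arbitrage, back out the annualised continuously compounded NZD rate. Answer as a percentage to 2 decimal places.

3.34%

T = 1 year.
F/S = 0.6249/0.5911 = 1.0571815 = (growth of USD) / (growth of NZD).
The USD side grows by e^(0.0890×1) = 1.0930807.
So the NZD growth factor = 1.0339575.
Take logs: ln 1.0339575 / 1 = 0.033394, so 3.34%.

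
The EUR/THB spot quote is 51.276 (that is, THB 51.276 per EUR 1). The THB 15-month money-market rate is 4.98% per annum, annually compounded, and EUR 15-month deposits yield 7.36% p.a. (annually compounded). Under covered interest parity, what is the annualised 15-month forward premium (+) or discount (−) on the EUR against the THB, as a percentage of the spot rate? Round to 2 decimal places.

T = 15/12 years.
No-arbitrage forward: 51.276 × 1.0626328 / 1.0928313 = 49.859077 THB/EUR.
Annualised premium = (F − S)/S × (1/T) = (49.859077 − 51.276)/51.276 ÷ (15/12) = -2.21%.

-2.21%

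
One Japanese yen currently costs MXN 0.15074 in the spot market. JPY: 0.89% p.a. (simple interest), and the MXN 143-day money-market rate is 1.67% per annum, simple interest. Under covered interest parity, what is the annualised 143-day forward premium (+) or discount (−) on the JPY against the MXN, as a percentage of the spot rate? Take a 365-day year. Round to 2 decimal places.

T = 143/365 years.
CIP forward (MXN per JPY) = 0.15074 × 1.0065427/1.0034868 = 0.15119905.
(F − S)/S ÷ T = (0.15119905 − 0.15074)/0.15074/(143/365) = 0.007773 → 0.78%.

+0.78%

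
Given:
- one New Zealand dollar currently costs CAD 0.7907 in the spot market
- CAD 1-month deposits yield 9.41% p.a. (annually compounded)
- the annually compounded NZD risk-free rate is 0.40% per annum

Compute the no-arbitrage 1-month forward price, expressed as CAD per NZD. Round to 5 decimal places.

T = 1/12 years.
CAD growth factor: (1 + 0.0941)^(1/12) = 1.0075225.
NZD growth factor: (1 + 0.0040)^(1/12) = 1.0003327.
So F = 0.7907 × 1.0075225 / 1.0003327 = 0.7963831 (CAD/NZD).

0.79638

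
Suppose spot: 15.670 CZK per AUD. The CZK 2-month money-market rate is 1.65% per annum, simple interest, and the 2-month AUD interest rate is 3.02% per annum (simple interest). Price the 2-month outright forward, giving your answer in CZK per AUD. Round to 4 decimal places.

T = 2/12 years.
Growth of 1 CZK over T: 1 + 0.0165×2/12 = 1.002750.
Growth of 1 AUD over T: 1 + 0.0302×2/12 = 1.00503333.
So F = 15.67 × 1.002750 / 1.00503333 = 15.634399 (CZK/AUD).

15.6344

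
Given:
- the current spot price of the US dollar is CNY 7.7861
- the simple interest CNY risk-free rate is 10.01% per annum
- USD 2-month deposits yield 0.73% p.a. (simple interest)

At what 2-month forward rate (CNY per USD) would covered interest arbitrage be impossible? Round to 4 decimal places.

T = 2/12 years.
CNY growth factor: 1 + 0.1001×2/12 = 1.0166833.
USD accumulates by 1 + 0.0073×2/12 = 1.0012167.
So F = 7.7861 × 1.0166833 / 1.0012167 = 7.906378 (CNY/USD).

7.9064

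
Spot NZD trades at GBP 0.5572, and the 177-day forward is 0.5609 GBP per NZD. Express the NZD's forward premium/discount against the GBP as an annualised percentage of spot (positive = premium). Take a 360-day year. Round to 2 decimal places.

T = 177/360 years.
(F − S)/S = (0.5609 − 0.5572)/0.5572 = 0.0066403.
×(1/T) gives 1.35% p.a.

+1.35%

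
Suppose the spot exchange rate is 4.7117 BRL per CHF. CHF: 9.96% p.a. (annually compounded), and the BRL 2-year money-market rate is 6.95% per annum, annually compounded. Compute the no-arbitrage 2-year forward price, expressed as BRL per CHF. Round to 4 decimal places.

4.4573

T = 2 years.
BRL growth factor: (1 + 0.0695)^2 = 1.1438303.
Growth of 1 CHF over T: (1 + 0.0996)^2 = 1.2091202.
Forward (BRL per CHF) = 4.7117 × 1.1438303 / 1.2091202 = 4.457278.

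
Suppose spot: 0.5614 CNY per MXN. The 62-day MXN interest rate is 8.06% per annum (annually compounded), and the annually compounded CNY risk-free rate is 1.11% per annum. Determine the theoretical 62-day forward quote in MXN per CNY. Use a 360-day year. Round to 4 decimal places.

1.8018

T = 62/360 years.
CNY growth factor: (1 + 0.0111)^(62/360) = 1.0019029.
Growth of 1 MXN over T: (1 + 0.0806)^(62/360) = 1.0134396.
Forward (CNY per MXN) = 0.5614 × 1.0019029 / 1.0134396 = 0.5550092.
Invert for MXN per CNY: 1 / 0.5550092 = 1.8018.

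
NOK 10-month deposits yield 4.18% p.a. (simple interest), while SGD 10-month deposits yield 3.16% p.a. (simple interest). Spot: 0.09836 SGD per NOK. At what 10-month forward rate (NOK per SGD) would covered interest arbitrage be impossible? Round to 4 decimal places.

T = 10/12 years.
SGD growth factor: 1 + 0.0316×10/12 = 1.02633333.
NOK growth factor: 1 + 0.0418×10/12 = 1.03483333.
So F = 0.09836 × 1.02633333 / 1.03483333 = 0.097552082 (SGD/NOK).
Quoted the other way: 1/0.097552082 = 10.2509 NOK per SGD.

10.2509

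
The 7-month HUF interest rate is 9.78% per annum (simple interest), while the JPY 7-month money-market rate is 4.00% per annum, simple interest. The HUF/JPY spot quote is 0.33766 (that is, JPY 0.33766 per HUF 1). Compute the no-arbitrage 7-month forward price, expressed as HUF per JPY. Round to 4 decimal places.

T = 7/12 years.
Growth of 1 JPY over T: 1 + 0.0400×7/12 = 1.0233333.
Growth of 1 HUF over T: 1 + 0.0978×7/12 = 1.057050.
Forward (JPY per HUF) = 0.33766 × 1.0233333 / 1.057050 = 0.3268897.
Invert for HUF per JPY: 1 / 0.3268897 = 3.0591.

3.0591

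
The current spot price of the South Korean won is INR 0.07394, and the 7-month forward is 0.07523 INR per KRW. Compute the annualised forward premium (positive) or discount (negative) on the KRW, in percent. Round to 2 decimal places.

T = 7/12 years.
Period premium: (0.07523 − 0.07394)/0.07394 = 0.0174466.
Annualise by dividing by T: 0.0174466 / (7/12) = 0.029908 → 2.99%.

+2.99%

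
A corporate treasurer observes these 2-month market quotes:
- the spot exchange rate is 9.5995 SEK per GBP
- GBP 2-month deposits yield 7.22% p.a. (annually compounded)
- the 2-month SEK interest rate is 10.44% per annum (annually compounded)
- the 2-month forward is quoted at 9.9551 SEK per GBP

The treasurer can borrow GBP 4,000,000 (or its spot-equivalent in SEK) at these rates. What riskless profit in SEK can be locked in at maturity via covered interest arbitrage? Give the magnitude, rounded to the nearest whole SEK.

T = 2/12 years.
Keep in GBP, deliver into the forward: 4,000,000·1.0116865288·9.9551 = SEK 40,285,762.25.
Swap to SEK now, deposit: 4,000,000·9.5995·1.0166880829 = SEK 39,038,789.01.
The quoted forward overvalues GBP, so borrow SEK, buy GBP at spot, deposit the GBP at 7.22%, and sell the proceeds forward at 9.9551.
The gap between the two covered legs is SEK 1,246,973.

SEK 1,246,973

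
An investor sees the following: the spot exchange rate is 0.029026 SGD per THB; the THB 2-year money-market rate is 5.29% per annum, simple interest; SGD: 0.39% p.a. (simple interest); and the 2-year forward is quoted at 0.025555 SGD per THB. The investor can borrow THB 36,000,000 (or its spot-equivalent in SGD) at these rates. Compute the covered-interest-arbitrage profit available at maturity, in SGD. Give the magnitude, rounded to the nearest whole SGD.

SGD 35,773

T = 2 years.
Invest the THB and cover forward: 36,000,000 × 1.105800 × 0.025555 = SGD 1,017,313.88.
Convert at spot and invest in SGD: 36,000,000 × 0.029026 × 1.007800 = SGD 1,053,086.50.
The quoted forward undervalues THB, so borrow THB, convert to SGD at spot, deposit the SGD at 0.39%, and buy THB forward at 0.025555 to cover the loan.
The gap between the two covered legs is SGD 35,773.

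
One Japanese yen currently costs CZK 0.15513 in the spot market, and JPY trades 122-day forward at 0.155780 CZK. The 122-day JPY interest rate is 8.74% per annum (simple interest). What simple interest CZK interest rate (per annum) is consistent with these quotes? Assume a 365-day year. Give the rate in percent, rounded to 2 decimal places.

10.03%

T = 122/365 years.
By CIP, F/S equals the CZK-to-JPY growth ratio: 0.15578/0.15513 = 1.0041900.
The JPY side grows by 1 + 0.0874×122/365 = 1.0292132.
That pins the CZK growth at 1.0335256.
(1.0335256 − 1)/T = 0.100302, i.e. 10.03%.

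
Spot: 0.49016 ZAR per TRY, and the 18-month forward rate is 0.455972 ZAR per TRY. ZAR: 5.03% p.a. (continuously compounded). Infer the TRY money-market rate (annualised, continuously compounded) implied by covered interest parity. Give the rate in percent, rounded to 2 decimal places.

T = 18/12 years.
F/S = 0.455972/0.49016 = 0.9302513 = (growth of ZAR) / (growth of TRY).
The ZAR side grows by e^(0.0503×18/12) = 1.0783693.
So the TRY growth factor = 1.1592236.
r = ln(1.1592236)/(18/12) = 0.098500 → 9.85%.

9.85%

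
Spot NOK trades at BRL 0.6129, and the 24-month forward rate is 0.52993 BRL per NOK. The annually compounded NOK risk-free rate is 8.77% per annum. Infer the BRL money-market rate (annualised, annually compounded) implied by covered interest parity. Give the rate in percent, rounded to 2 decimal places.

T = 2 years.
F/S = 0.52993/0.6129 = 0.8646272 = (growth of BRL) / (growth of NOK).
NOK growth factor: (1 + 0.0877)^2 = 1.1830913.
Hence g_BRL = 1.0229329.
r = 1.0229329^(1/2) − 1 = 0.011401 → 1.14%.

1.14%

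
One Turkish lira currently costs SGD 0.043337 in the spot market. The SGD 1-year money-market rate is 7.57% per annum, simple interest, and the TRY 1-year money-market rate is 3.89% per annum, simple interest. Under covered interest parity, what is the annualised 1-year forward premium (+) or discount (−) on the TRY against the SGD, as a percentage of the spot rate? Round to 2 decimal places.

T = 1 year.
CIP forward (SGD per TRY) = 0.043337 × 1.075700/1.038900 = 0.044872087.
Annualised premium = (F − S)/S × (1/T) = (0.044872087 − 0.043337)/0.043337 ÷ 1 = 3.54%.

+3.54%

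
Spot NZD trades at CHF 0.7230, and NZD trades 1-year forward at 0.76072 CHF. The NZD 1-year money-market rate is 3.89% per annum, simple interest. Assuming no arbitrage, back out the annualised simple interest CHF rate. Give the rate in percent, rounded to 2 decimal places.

T = 1 year.
F/S = 0.76072/0.723 = 1.0521715 = (growth of CHF) / (growth of NZD).
The NZD side grows by 1 + 0.0389×1 = 1.038900.
Hence g_CHF = 1.093101.
r = (1.093101 − 1)/1 = 0.093101 → 9.31%.

9.31%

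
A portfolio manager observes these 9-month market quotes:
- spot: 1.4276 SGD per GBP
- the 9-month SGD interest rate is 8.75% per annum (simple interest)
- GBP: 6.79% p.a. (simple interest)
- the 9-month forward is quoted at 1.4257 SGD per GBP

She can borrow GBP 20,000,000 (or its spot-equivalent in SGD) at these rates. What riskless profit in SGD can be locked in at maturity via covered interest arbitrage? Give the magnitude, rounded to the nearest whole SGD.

SGD 459,650

T = 9/12 years.
Keep in GBP, deliver into the forward: 20,000,000·1.050925·1.4257 = SGD 29,966,075.45.
Swap to SGD now, deposit: 20,000,000·1.4276·1.065625 = SGD 30,425,725.00.
The quoted forward undervalues GBP, so borrow GBP, convert to SGD at spot, deposit the SGD at 8.75%, and buy GBP forward at 1.4257 to cover the loan.
Arbitrage profit = |29,966,075.45 − 30,425,725.00| = SGD 459,650.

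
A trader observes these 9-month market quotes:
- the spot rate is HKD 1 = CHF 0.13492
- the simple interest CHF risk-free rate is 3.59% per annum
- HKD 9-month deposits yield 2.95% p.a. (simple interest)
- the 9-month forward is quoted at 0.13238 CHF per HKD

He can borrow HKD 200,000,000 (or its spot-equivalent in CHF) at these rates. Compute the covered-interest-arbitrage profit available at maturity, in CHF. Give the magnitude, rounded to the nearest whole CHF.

T = 9/12 years.
Invest the HKD and cover forward: 200,000,000 × 1.022125 × 0.13238 = CHF 27,061,781.50.
Convert at spot and invest in CHF: 200,000,000 × 0.13492 × 1.026925 = CHF 27,710,544.20.
The quoted forward undervalues HKD, so borrow HKD, convert to CHF at spot, deposit the CHF at 3.59%, and buy HKD forward at 0.13238 to cover the loan.
Profit = 27,710,544.20 − 27,061,781.50 = CHF 648,763.

CHF 648,763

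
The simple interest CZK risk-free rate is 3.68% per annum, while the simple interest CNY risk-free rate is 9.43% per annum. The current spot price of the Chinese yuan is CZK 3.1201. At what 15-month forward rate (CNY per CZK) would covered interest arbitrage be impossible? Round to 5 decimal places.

0.34253

T = 15/12 years.
CZK growth factor: 1 + 0.0368×15/12 = 1.046000.
Growth of 1 CNY over T: 1 + 0.0943×15/12 = 1.117875.
So F = 3.1201 × 1.046000 / 1.117875 = 2.919490 (CZK/CNY).
Invert for CNY per CZK: 1 / 2.919490 = 0.34253.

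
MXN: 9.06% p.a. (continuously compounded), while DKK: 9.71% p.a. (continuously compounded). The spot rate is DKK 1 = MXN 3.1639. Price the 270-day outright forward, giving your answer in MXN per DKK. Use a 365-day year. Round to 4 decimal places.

3.1487

T = 270/365 years.
MXN accumulates by e^(0.0906×270/365) = 1.069316.
DKK growth factor: e^(0.0971×270/365) = 1.0744699.
Forward (MXN per DKK) = 3.1639 × 1.069316 / 1.0744699 = 3.148724.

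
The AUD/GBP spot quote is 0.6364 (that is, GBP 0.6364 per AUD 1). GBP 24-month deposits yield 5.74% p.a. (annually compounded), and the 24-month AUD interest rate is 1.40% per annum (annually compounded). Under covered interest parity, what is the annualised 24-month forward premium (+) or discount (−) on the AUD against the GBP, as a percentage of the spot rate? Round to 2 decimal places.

T = 2 years.
CIP forward (GBP per AUD) = 0.6364 × 1.1180948/1.028196 = 0.6920427.
(F − S)/S ÷ T = (0.6920427 − 0.6364)/0.6364/2 = 0.043717 → 4.37%.

+4.37%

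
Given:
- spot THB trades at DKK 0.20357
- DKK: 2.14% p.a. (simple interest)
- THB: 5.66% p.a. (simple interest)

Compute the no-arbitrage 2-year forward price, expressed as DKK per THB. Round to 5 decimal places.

0.19070

T = 2 years.
Growth of 1 DKK over T: 1 + 0.0214×2 = 1.042800.
THB accumulates by 1 + 0.0566×2 = 1.113200.
CIP: F = S · (grow DKK)/(grow THB) = 0.20357 × 1.042800/1.113200 = 0.1906960 DKK per THB.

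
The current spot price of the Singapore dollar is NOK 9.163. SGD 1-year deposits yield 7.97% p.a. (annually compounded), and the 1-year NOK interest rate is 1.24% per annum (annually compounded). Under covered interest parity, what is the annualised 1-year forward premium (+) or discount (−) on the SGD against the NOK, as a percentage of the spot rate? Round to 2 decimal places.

T = 1 year.
F = S · g_NOK/g_SGD = 9.163 × 1.012400/1.079700 = 8.591851.
(F − S)/S ÷ T = (8.591851 − 9.163)/9.163/1 = -0.062332 → -6.23%.

-6.23%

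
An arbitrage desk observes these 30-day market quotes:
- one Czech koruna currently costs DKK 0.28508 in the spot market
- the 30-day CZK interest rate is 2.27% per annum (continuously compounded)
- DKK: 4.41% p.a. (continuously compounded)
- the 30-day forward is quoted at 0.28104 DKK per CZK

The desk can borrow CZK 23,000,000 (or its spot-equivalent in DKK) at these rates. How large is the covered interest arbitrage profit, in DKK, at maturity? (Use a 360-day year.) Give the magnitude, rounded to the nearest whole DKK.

T = 30/360 years.
Route A — deposit CZK, sell forward: 23,000,000 × 1.001893457 × 0.28104 = DKK 6,476,159.15.
Route B — convert at spot, deposit DKK: 23,000,000 × 0.28508 × 1.003681761 = DKK 6,580,980.72.
The quoted forward undervalues CZK, so borrow CZK, convert to DKK at spot, deposit the DKK at 4.41%, and buy CZK forward at 0.28104 to cover the loan.
The gap between the two covered legs is DKK 104,822.

DKK 104,822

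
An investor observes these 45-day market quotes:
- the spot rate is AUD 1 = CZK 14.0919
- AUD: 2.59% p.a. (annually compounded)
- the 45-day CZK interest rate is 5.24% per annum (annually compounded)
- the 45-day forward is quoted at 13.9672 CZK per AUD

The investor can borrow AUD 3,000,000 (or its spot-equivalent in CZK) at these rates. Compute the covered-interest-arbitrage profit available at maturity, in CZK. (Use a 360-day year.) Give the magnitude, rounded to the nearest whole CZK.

T = 45/360 years.
Keep in AUD, deliver into the forward: 3,000,000·1.0032013981·13.9672 = CZK 42,035,743.70.
Swap to CZK now, deposit: 3,000,000·14.0919·1.006404581 = CZK 42,546,458.14.
The quoted forward undervalues AUD, so borrow AUD, convert to CZK at spot, deposit the CZK at 5.24%, and buy AUD forward at 13.9672 to cover the loan.
The gap between the two covered legs is CZK 510,714.

CZK 510,714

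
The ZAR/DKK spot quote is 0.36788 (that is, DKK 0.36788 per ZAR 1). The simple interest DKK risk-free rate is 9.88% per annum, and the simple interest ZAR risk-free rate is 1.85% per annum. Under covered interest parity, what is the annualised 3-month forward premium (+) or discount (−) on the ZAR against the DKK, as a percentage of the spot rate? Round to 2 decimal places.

+7.99%

T = 3/12 years.
No-arbitrage forward: 0.36788 × 1.024700 / 1.004625 = 0.37523119 DKK/ZAR.
(F − S)/S ÷ T = (0.37523119 − 0.36788)/0.36788/(3/12) = 0.079930 → 7.99%.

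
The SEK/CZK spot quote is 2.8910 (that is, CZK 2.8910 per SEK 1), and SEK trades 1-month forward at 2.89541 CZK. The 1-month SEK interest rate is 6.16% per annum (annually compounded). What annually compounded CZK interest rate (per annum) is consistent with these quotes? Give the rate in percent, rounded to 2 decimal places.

8.12%

T = 1/12 years.
CIP gives F = S · g_CZK/g_SEK, so g_CZK/g_SEK = 2.89541/2.891 = 1.0015254.
The SEK side grows by (1 + 0.0616)^(1/12) = 1.0049939.
That pins the CZK growth at 1.0065269.
Annualise: 1.0065269^(12/1) − 1 = 0.081197 = 8.12%.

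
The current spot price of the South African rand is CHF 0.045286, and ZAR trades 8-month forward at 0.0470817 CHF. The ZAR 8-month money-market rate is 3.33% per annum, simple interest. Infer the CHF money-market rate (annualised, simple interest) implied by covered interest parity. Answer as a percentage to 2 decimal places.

9.41%

T = 8/12 years.
By CIP, F/S equals the CHF-to-ZAR growth ratio: 0.0470817/0.045286 = 1.0396524.
ZAR growth factor: 1 + 0.0333×8/12 = 1.022200.
Hence g_CHF = 1.0627327.
r = (1.0627327 − 1)/(8/12) = 0.094099 → 9.41%.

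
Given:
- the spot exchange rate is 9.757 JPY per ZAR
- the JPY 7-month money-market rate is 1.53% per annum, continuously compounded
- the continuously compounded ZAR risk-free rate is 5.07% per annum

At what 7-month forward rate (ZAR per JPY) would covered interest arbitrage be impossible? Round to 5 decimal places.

T = 7/12 years.
JPY growth factor: e^(0.0153×7/12) = 1.0089649.
ZAR accumulates by e^(0.0507×7/12) = 1.0300167.
So F = 9.757 × 1.0089649 / 1.0300167 = 9.557583 (JPY/ZAR).
Quoted the other way: 1/9.557583 = 0.10463 ZAR per JPY.

0.10463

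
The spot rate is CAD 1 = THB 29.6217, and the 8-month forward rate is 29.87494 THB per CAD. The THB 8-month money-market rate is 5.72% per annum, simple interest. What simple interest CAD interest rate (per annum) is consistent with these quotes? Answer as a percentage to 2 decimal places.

4.40%

T = 8/12 years.
F/S = 29.87494/29.6217 = 1.0085491 = (growth of THB) / (growth of CAD).
THB growth factor: 1 + 0.0572×8/12 = 1.0381333.
That pins the CAD growth at 1.0293334.
r = (1.0293334 − 1)/(8/12) = 0.044000 → 4.40%.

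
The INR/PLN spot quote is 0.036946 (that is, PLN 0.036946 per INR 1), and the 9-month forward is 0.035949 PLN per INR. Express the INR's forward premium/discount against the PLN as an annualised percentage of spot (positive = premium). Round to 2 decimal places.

-3.60%

T = 9/12 years.
Period premium: (0.035949 − 0.036946)/0.036946 = -0.0269853.
Per annum: -0.0269853 / (9/12) = -0.035980 = -3.60%.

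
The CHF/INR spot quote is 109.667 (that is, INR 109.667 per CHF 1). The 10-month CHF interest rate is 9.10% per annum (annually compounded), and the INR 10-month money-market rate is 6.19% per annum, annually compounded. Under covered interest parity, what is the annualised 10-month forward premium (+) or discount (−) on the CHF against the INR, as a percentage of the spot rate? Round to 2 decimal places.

T = 10/12 years.
F = S · g_INR/g_CHF = 109.667 × 1.0513234/1.0752777 = 107.223914.
Annualised premium = (F − S)/S × (1/T) = (107.223914 − 109.667)/109.667 ÷ (10/12) = -2.67%.

-2.67%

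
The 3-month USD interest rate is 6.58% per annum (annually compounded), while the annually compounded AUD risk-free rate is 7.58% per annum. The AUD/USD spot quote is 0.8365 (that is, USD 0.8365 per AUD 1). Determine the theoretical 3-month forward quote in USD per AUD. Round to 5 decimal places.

0.83455

T = 3/12 years.
USD accumulates by (1 + 0.0658)^(3/12) = 1.016059.
AUD growth factor: (1 + 0.0758)^(3/12) = 1.018434.
So F = 0.8365 × 1.016059 / 1.018434 = 0.8345493 (USD/AUD).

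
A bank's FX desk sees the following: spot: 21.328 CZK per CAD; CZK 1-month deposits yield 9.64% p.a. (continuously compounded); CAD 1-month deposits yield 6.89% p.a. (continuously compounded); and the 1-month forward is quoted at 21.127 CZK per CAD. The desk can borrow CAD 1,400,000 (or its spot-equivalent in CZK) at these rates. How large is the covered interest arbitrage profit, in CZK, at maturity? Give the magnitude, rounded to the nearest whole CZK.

CZK 351,921

T = 1/12 years.
Invest the CAD and cover forward: 1,400,000 × 1.0057581816 × 21.127 = CZK 29,748,114.34.
Convert at spot and invest in CZK: 1,400,000 × 21.328 × 1.0080656871 = CZK 30,100,034.96.
The quoted forward undervalues CAD, so borrow CAD, convert to CZK at spot, deposit the CZK at 9.64%, and buy CAD forward at 21.127 to cover the loan.
The gap between the two covered legs is CZK 351,921.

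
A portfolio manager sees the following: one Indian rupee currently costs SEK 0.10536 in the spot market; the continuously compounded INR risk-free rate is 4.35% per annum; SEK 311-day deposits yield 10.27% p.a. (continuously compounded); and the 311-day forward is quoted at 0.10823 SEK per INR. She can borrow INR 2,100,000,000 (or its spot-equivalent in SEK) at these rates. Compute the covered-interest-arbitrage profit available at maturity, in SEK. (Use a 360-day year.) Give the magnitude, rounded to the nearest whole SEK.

T = 311/360 years.
Invest the INR and cover forward: 2,100,000,000 × 1.03829419212 × 0.10823 = SEK 235,986,618.87.
Convert at spot and invest in SEK: 2,100,000,000 × 0.10536 × 1.09277615433 = SEK 241,783,280.80.
The quoted forward undervalues INR, so borrow INR, convert to SEK at spot, deposit the SEK at 10.27%, and buy INR forward at 0.10823 to cover the loan.
Arbitrage profit = |235,986,618.87 − 241,783,280.80| = SEK 5,796,662.

SEK 5,796,662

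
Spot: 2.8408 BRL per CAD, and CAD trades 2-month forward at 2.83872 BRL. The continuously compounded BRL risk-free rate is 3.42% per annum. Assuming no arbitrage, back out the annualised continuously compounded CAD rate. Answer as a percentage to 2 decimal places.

T = 2/12 years.
CIP gives F = S · g_BRL/g_CAD, so g_BRL/g_CAD = 2.83872/2.8408 = 0.9992678.
BRL growth factor: e^(0.0342×2/12) = 1.0057163.
Hence g_CAD = 1.0064532.
Take logs: ln 1.0064532 / (2/12) = 0.038595, so 3.86%.

3.86%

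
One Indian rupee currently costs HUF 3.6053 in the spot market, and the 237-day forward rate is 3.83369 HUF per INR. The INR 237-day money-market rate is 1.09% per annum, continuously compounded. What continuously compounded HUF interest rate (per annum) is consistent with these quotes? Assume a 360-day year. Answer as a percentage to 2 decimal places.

10.42%

T = 237/360 years.
F/S = 3.83369/3.6053 = 1.0633484 = (growth of HUF) / (growth of INR).
INR growth factor: e^(0.0109×237/360) = 1.0072016.
So the HUF growth factor = 1.0710062.
Take logs: ln 1.0710062 / (237/360) = 0.104200, so 10.42%.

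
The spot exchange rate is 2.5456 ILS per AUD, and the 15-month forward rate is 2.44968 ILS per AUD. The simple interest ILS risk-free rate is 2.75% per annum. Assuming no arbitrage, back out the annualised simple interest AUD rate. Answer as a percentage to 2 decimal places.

T = 15/12 years.
CIP gives F = S · g_ILS/g_AUD, so g_ILS/g_AUD = 2.44968/2.5456 = 0.9623193.
The ILS side grows by 1 + 0.0275×15/12 = 1.034375.
Hence g_AUD = 1.0748771.
(1.0748771 − 1)/T = 0.059902, i.e. 5.99%.

5.99%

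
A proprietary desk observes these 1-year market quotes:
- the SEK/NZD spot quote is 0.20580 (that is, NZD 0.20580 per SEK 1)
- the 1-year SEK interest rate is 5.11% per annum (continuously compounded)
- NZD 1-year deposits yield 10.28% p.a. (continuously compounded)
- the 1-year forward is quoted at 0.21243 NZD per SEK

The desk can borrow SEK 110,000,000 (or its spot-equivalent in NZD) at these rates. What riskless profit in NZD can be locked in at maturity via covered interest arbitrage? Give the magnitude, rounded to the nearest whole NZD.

NZD 496,606

T = 1 year.
Route A — deposit SEK, sell forward: 110,000,000 × 1.0524281308 × 0.21243 = NZD 24,592,403.86.
Route B — convert at spot, deposit NZD: 110,000,000 × 0.20580 × 1.108269733 = NZD 25,089,010.22.
The quoted forward undervalues SEK, so borrow SEK, convert to NZD at spot, deposit the NZD at 10.28%, and buy SEK forward at 0.21243 to cover the loan.
The gap between the two covered legs is NZD 496,606.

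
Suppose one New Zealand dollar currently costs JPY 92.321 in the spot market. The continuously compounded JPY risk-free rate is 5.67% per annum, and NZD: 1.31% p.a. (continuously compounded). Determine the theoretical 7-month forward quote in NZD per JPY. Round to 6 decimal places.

0.010560

T = 7/12 years.
JPY accumulates by e^(0.0567×7/12) = 1.0336281.
NZD accumulates by e^(0.0131×7/12) = 1.0076709.
So F = 92.321 × 1.0336281 / 1.0076709 = 94.69915 (JPY/NZD).
Invert for NZD per JPY: 1 / 94.69915 = 0.010560.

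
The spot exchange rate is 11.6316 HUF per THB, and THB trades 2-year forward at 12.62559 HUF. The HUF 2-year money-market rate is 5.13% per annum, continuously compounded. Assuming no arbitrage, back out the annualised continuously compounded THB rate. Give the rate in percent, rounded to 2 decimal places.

T = 2 years.
F/S = 12.62559/11.6316 = 1.0854560 = (growth of HUF) / (growth of THB).
HUF growth factor: e^(0.0513×2) = 1.1080481.
That pins the THB growth at 1.0208135.
Take logs: ln 1.0208135 / 2 = 0.010300, so 1.03%.

1.03%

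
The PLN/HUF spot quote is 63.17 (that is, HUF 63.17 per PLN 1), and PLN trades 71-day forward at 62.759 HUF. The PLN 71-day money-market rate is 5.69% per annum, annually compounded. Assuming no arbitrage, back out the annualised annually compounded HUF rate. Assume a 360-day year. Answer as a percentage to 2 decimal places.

2.25%

T = 71/360 years.
CIP gives F = S · g_HUF/g_PLN, so g_HUF/g_PLN = 62.759/63.17 = 0.9934937.
PLN growth factor: (1 + 0.0569)^(71/360) = 1.0109741.
That pins the HUF growth at 1.0043964.
r = 1.0043964^(360/71) − 1 = 0.022492 → 2.25%.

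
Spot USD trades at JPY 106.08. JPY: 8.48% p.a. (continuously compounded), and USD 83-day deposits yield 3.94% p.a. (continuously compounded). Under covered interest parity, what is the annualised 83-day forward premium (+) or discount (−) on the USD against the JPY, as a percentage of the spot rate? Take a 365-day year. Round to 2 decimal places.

+4.56%

T = 83/365 years.
F = S · g_JPY/g_USD = 106.08 × 1.0194704/1.0089997 = 107.18082.
Annualised premium = (F − S)/S × (1/T) = (107.18082 − 106.08)/106.08 ÷ (83/365) = 4.56%.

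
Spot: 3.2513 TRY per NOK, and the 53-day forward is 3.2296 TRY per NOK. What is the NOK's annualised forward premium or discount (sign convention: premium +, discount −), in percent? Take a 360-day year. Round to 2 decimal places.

T = 53/360 years.
Period premium: (3.2296 − 3.2513)/3.2513 = -0.0066743.
×(1/T) gives -4.53% p.a.

-4.53%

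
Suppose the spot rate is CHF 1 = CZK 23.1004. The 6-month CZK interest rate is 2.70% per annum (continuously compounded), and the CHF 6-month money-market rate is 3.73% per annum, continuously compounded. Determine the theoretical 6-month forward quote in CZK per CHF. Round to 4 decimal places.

T = 6/12 years.
CZK accumulates by e^(0.0270×6/12) = 1.01359154.
Growth of 1 CHF over T: e^(0.0373×6/12) = 1.018825.
So F = 23.1004 × 1.01359154 / 1.018825 = 22.981739 (CZK/CHF).

22.9817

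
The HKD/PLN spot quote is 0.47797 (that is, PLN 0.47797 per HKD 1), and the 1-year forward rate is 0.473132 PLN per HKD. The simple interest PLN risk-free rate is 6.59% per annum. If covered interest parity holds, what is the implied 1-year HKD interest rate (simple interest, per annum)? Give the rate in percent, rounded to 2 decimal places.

T = 1 year.
By CIP, F/S equals the PLN-to-HKD growth ratio: 0.473132/0.47797 = 0.9898780.
PLN growth factor: 1 + 0.0659×1 = 1.065900.
That pins the HKD growth at 1.0767994.
(1.0767994 − 1)/T = 0.076799, i.e. 7.68%.

7.68%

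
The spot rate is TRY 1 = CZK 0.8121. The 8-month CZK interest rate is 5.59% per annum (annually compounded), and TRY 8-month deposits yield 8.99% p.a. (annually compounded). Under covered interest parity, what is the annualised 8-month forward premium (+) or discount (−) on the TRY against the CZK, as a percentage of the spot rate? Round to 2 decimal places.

T = 8/12 years.
No-arbitrage forward: 0.8121 × 1.0369278 / 1.0590694 = 0.7951217 CZK/TRY.
(F − S)/S ÷ T = (0.7951217 − 0.8121)/0.8121/(8/12) = -0.031360 → -3.14%.

-3.14%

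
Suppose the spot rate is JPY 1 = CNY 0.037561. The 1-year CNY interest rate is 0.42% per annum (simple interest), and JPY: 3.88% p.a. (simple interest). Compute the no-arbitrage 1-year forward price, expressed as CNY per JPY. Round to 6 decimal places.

T = 1 year.
CNY accumulates by 1 + 0.0042×1 = 1.004200.
JPY accumulates by 1 + 0.0388×1 = 1.038800.
CIP: F = S · (grow CNY)/(grow JPY) = 0.037561 × 1.004200/1.038800 = 0.03630993 CNY per JPY.

0.036310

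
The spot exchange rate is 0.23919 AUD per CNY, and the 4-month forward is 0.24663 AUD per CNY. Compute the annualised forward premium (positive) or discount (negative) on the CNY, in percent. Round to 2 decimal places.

T = 4/12 years.
Period premium: (0.24663 − 0.23919)/0.23919 = 0.0311050.
×(1/T) gives 9.33% p.a.

+9.33%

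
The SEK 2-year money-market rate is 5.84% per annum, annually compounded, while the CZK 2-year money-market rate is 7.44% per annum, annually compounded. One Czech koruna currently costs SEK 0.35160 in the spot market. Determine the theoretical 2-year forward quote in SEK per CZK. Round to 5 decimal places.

0.34121

T = 2 years.
SEK accumulates by (1 + 0.0584)^2 = 1.1202106.
CZK accumulates by (1 + 0.0744)^2 = 1.1543354.
Forward (SEK per CZK) = 0.3516 × 1.1202106 / 1.1543354 = 0.3412059.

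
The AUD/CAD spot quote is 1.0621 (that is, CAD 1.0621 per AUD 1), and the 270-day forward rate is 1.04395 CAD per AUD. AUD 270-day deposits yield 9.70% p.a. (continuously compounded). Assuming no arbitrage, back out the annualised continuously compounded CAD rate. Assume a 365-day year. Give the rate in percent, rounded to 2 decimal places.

T = 270/365 years.
CIP gives F = S · g_CAD/g_AUD, so g_CAD/g_AUD = 1.04395/1.0621 = 0.9829112.
AUD growth factor: e^(0.0970×270/365) = 1.0743904.
Hence g_CAD = 1.0560304.
Take logs: ln 1.0560304 / (270/365) = 0.073699, so 7.37%.

7.37%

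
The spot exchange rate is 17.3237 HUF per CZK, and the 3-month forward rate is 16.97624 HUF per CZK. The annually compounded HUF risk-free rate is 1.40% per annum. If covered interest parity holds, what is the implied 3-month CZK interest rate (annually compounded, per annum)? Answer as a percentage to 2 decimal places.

9.96%

T = 3/12 years.
F/S = 16.97624/17.3237 = 0.9799431 = (growth of HUF) / (growth of CZK).
HUF growth factor: (1 + 0.0140)^(3/12) = 1.0034818.
So the CZK growth factor = 1.0240205.
r = 1.0240205^(12/3) − 1 = 0.099600 → 9.96%.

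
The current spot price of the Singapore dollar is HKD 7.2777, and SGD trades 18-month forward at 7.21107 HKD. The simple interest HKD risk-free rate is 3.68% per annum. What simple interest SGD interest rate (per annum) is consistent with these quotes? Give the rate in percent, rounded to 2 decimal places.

T = 18/12 years.
By CIP, F/S equals the HKD-to-SGD growth ratio: 7.21107/7.2777 = 0.9908446.
HKD growth factor: 1 + 0.0368×18/12 = 1.055200.
That pins the SGD growth at 1.064950.
r = (1.064950 − 1)/(18/12) = 0.043300 → 4.33%.

4.33%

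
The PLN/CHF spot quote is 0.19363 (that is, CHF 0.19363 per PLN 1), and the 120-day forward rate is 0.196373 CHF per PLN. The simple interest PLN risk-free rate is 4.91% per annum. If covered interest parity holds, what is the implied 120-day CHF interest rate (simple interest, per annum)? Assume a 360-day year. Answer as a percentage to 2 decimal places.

9.23%

T = 120/360 years.
By CIP, F/S equals the CHF-to-PLN growth ratio: 0.196373/0.19363 = 1.0141662.
The PLN side grows by 1 + 0.0491×120/360 = 1.0163667.
That pins the CHF growth at 1.0307648.
(1.0307648 − 1)/T = 0.092294, i.e. 9.23%.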